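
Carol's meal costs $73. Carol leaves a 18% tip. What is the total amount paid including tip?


Calculate the tip:
18% of $73 = $13.14
Add tip to meal cost:
$73 + $13.14 = $86.14

$86.14


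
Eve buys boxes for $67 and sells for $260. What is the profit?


Selling price = $260
Cost price = $67
Profit = selling price - cost price:
Profit = $260 - $67 = $193

$193


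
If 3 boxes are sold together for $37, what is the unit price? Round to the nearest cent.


Total cost: $37
Number of items: 3
Unit price: $37 / 3 = $12.3333... ≈ $12.33

$12.33


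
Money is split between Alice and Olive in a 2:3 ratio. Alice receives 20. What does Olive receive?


Find the multiplier:
20 / 2 = 10
Apply to Olive's share:
3 x 10 = 30

30


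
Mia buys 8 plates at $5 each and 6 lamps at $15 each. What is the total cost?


Cost of plates:
8 x $5 = $40
Cost of lamps:
6 x $15 = $90
Add both:
$40 + $90 = $130

$130


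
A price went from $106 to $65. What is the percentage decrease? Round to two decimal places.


Find the absolute change:
|65 - 106| = 41
Divide by original and multiply by 100:
41 / 106 x 100 = 38.6792...% ≈ 38.68%

38.68%


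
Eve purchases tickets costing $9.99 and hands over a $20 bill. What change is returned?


Start with the amount paid:
$20
Subtract the price:
$20 - $9.99 = $10.01

$10.01


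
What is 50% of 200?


Convert percentage to decimal:
50% = 0.5
Multiply:
200 x 0.5 = 100

100


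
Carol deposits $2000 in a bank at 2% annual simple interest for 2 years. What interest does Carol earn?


Use the formula I = P x R x T / 100
P x R x T = 2000 x 2 x 2 = 8000
I = 8000 / 100 = $80

$80


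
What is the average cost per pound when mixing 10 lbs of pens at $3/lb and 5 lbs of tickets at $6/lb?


Cost of pens:
10 x $3 = $30
Cost of tickets:
5 x $6 = $30
Total cost: $30 + $30 = $60
Total weight: 15 lbs
Average: $60 / 15 = $4/lb

$4/lb


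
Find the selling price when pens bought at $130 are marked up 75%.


Calculate the markup amount:
75% of $130 = $97.50
Add to cost:
$130 + $97.50 = $227.50

$227.50


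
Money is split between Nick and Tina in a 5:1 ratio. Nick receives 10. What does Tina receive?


Find the multiplier:
10 / 5 = 2
Apply to Tina's share:
1 x 2 = 2

2


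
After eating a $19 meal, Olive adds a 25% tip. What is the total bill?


Calculate the tip:
25% of $19 = $4.75
Add tip to meal cost:
$19 + $4.75 = $23.75

$23.75


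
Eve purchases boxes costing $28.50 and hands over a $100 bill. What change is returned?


Start with the amount paid:
$100
Subtract the price:
$100 - $28.50 = $71.50

$71.50


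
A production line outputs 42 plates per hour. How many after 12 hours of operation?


Production rate: 42 plates per hour
Time: 12 hours
Total: 42 x 12 = 504 plates

504 plates


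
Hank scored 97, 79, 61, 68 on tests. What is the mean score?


Add the scores:
97 + 79 + 61 + 68 = 305
Divide by the number of tests:
305 / 4 = 76.25

76.25


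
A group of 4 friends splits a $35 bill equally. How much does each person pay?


Total bill: $35
Number of people: 4
Each pays: $35 / 4 = $8.75

$8.75


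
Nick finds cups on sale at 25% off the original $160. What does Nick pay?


Calculate the discount amount:
25% of $160 = $40
Subtract from original:
$160 - $40 = $120

$120


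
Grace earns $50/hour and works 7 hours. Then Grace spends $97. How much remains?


Calculate earnings:
7 x $50 = $350
Subtract spending:
$350 - $97 = $253

$253


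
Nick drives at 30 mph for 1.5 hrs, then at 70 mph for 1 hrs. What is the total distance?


Leg 1 distance:
30 x 1.5 = 45 miles
Leg 2 distance:
70 x 1 = 70 miles
Total distance:
45 + 70 = 115 miles

115 miles


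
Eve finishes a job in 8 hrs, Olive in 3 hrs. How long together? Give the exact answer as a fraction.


Eve's rate: 1/8 of the job per hour
Olive's rate: 1/3 of the job per hour
Combined rate: 1/8 + 1/3 = 11/24 per hour
Time = 1 / (11/24) = 24/11 hours (≈ 2.18 hours)

24/11 hours


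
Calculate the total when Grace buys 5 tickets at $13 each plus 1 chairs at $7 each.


Cost of tickets:
5 x $13 = $65
Cost of chairs:
1 x $7 = $7
Add both:
$65 + $7 = $72

$72


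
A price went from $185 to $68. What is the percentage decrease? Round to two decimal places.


Find the absolute change:
|68 - 185| = 117
Divide by original and multiply by 100:
117 / 185 x 100 = 63.2432...% ≈ 63.24%

63.24%


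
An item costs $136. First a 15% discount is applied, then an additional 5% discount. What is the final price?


First discount:
15% of $136 = $20.40
Price after first discount:
$136 - $20.40 = $115.60
Second discount:
5% of $115.60 = $5.78
Final price:
$115.60 - $5.78 = $109.82

$109.82


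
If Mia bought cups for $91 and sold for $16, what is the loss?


Selling price = $16
Cost price = $91
Loss = cost price - selling price:
Loss = $91 - $16 = $75

$75


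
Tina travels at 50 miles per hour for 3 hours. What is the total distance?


Use the formula: distance = speed x time
Speed = 50 mph, Time = 3 hours
50 x 3 = 150 miles

150 miles


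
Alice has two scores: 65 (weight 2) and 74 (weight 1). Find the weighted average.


Weighted sum:
2 x 65 + 1 x 74 = 204
Total weight:
2 + 1 = 3
Weighted average:
204 / 3 = 68

68


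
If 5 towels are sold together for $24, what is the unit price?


Total cost: $24
Number of items: 5
Unit price: $24 / 5 = $4.80

$4.80


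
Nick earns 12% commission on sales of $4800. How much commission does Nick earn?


Convert rate to decimal:
12% = 0.12
Multiply by sales:
$4800 x 0.12 = $576

$576


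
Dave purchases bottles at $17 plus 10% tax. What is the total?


Calculate the tax:
10% of $17 = $1.70
Add tax to price:
$17 + $1.70 = $18.70

$18.70


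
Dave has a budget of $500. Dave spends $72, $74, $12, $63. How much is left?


Add up expenses:
$72 + $74 + $12 + $63 = $221
Subtract from budget:
$500 - $221 = $279

$279


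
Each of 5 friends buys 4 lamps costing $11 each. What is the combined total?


Cost per person:
4 x $11 = $44
Group total:
5 x $44 = $220

$220


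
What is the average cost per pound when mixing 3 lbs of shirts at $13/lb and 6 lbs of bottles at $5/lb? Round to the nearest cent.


Cost of shirts:
3 x $13 = $39
Cost of bottles:
6 x $5 = $30
Total cost: $39 + $30 = $69
Total weight: 9 lbs
Average: $69 / 9 = $7.6666... ≈ $7.67/lb

$7.67/lb


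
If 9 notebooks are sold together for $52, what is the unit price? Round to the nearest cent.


Total cost: $52
Number of items: 9
Unit price: $52 / 9 = $5.7777... ≈ $5.78

$5.78


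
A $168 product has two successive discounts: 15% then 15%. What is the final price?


First discount:
15% of $168 = $25.20
Price after first discount:
$168 - $25.20 = $142.80
Second discount:
15% of $142.80 = $21.42
Final price:
$142.80 - $21.42 = $121.38

$121.38


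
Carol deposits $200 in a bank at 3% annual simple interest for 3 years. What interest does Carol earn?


Use the formula I = P x R x T / 100
P x R x T = 200 x 3 x 3 = 1800
I = 1800 / 100 = $18

$18


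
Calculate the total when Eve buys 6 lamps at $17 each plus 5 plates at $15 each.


Cost of lamps:
6 x $17 = $102
Cost of plates:
5 x $15 = $75
Add both:
$102 + $75 = $177

$177


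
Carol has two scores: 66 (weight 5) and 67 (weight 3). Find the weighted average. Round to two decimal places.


Weighted sum:
5 x 66 + 3 x 67 = 531
Total weight:
5 + 3 = 8
Weighted average:
531 / 8 = 66.375 ≈ 66.38

66.38


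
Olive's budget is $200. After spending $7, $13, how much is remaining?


Add up expenses:
$7 + $13 = $20
Subtract from budget:
$200 - $20 = $180

$180


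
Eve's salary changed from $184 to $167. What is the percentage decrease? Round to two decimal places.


Find the absolute change:
|167 - 184| = 17
Divide by original and multiply by 100:
17 / 184 x 100 = 9.2391...% ≈ 9.24%

9.24%


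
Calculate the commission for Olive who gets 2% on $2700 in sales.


Convert rate to decimal:
2% = 0.02
Multiply by sales:
$2700 x 0.02 = $54

$54


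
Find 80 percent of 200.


Convert percentage to decimal:
80% = 0.8
Multiply:
200 x 0.8 = 160

160


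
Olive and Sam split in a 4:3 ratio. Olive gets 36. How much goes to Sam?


Find the multiplier:
36 / 4 = 9
Apply to Sam's share:
3 x 9 = 27

27


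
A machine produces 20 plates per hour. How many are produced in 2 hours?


Production rate: 20 plates per hour
Time: 2 hours
Total: 20 x 2 = 40 plates

40 plates


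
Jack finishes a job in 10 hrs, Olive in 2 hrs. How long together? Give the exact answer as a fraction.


Jack's rate: 1/10 of the job per hour
Olive's rate: 1/2 of the job per hour
Combined rate: 1/10 + 1/2 = 3/5 per hour
Time = 1 / (3/5) = 5/3 hours (≈ 1.67 hours)

5/3 hours


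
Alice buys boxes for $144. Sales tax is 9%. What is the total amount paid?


Calculate the tax:
9% of $144 = $12.96
Add tax to price:
$144 + $12.96 = $156.96

$156.96


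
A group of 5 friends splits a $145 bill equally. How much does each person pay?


Total bill: $145
Number of people: 5
Each pays: $145 / 5 = $29

$29


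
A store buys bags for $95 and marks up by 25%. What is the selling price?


Calculate the markup amount:
25% of $95 = $23.75
Add to cost:
$95 + $23.75 = $118.75

$118.75


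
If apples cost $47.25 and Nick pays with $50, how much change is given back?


Start with the amount paid:
$50
Subtract the price:
$50 - $47.25 = $2.75

$2.75


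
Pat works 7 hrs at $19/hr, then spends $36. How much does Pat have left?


Calculate earnings:
7 x $19 = $133
Subtract spending:
$133 - $36 = $97

$97


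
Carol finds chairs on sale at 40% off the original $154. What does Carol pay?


Calculate the discount amount:
40% of $154 = $61.60
Subtract from original:
$154 - $61.60 = $92.40

$92.40


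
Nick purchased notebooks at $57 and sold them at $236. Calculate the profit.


Selling price = $236
Cost price = $57
Profit = selling price - cost price:
Profit = $236 - $57 = $179

$179


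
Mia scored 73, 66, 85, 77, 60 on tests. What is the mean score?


Add the scores:
73 + 66 + 85 + 77 + 60 = 361
Divide by the number of tests:
361 / 5 = 72.2

72.2


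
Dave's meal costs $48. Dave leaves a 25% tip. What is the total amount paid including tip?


Calculate the tip:
25% of $48 = $12
Add tip to meal cost:
$48 + $12 = $60

$60


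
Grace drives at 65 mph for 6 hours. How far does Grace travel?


Use the formula: distance = speed x time
Speed = 65 mph, Time = 6 hours
65 x 6 = 390 miles

390 miles


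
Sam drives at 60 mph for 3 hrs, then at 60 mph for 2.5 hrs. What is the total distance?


Leg 1 distance:
60 x 3 = 180 miles
Leg 2 distance:
60 x 2.5 = 150 miles
Total distance:
180 + 150 = 330 miles

330 miles


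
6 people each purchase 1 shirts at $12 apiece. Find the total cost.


Cost per person:
1 x $12 = $12
Group total:
6 x $12 = $72

$72


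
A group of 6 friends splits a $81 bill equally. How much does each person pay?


Total bill: $81
Number of people: 6
Each pays: $81 / 6 = $13.50

$13.50


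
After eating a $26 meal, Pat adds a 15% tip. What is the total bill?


Calculate the tip:
15% of $26 = $3.90
Add tip to meal cost:
$26 + $3.90 = $29.90

$29.90


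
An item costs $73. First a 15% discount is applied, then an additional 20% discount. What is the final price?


First discount:
15% of $73 = $10.95
Price after first discount:
$73 - $10.95 = $62.05
Second discount:
20% of $62.05 = $12.41
Final price:
$62.05 - $12.41 = $49.64

$49.64


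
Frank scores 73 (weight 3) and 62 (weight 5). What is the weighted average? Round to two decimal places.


Weighted sum:
3 x 73 + 5 x 62 = 529
Total weight:
3 + 5 = 8
Weighted average:
529 / 8 = 66.125 ≈ 66.13

66.13


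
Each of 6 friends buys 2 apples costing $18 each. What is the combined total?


Cost per person:
2 x $18 = $36
Group total:
6 x $36 = $216

$216


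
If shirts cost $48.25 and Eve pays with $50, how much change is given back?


Start with the amount paid:
$50
Subtract the price:
$50 - $48.25 = $1.75

$1.75


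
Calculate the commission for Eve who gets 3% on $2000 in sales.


Convert rate to decimal:
3% = 0.03
Multiply by sales:
$2000 x 0.03 = $60

$60


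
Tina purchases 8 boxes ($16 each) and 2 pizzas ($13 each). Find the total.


Cost of boxes:
8 x $16 = $128
Cost of pizzas:
2 x $13 = $26
Add both:
$128 + $26 = $154

$154


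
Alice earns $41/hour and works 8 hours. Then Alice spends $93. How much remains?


Calculate earnings:
8 x $41 = $328
Subtract spending:
$328 - $93 = $235

$235


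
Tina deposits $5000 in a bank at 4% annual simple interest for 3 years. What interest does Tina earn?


Use the formula I = P x R x T / 100
P x R x T = 5000 x 4 x 3 = 60000
I = 60000 / 100 = $600

$600


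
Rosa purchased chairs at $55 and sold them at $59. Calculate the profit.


Selling price = $59
Cost price = $55
Profit = selling price - cost price:
Profit = $59 - $55 = $4

$4


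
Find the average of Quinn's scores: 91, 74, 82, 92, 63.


Add the scores:
91 + 74 + 82 + 92 + 63 = 402
Divide by the number of tests:
402 / 5 = 80.4

80.4


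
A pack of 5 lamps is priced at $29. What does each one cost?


Total cost: $29
Number of items: 5
Unit price: $29 / 5 = $5.80

$5.80


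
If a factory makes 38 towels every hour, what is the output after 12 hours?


Production rate: 38 towels per hour
Time: 12 hours
Total: 38 x 12 = 456 towels

456 towels


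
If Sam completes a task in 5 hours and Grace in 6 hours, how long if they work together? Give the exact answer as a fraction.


Sam's rate: 1/5 of the job per hour
Grace's rate: 1/6 of the job per hour
Combined rate: 1/5 + 1/6 = 11/30 per hour
Time = 1 / (11/30) = 30/11 hours (≈ 2.73 hours)

30/11 hours


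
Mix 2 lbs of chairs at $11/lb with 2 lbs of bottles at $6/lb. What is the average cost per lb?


Cost of chairs:
2 x $11 = $22
Cost of bottles:
2 x $6 = $12
Total cost: $22 + $12 = $34
Total weight: 4 lbs
Average: $34 / 4 = $8.50/lb

$8.50/lb


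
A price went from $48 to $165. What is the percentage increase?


Find the absolute change:
|165 - 48| = 117
Divide by original and multiply by 100:
117 / 48 x 100 = 243.75%

243.75%


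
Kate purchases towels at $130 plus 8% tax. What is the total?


Calculate the tax:
8% of $130 = $10.40
Add tax to price:
$130 + $10.40 = $140.40

$140.40


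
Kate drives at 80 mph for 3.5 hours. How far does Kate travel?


Use the formula: distance = speed x time
Speed = 80 mph, Time = 3.5 hours
80 x 3.5 = 280 miles

280 miles


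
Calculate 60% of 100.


Convert percentage to decimal:
60% = 0.6
Multiply:
100 x 0.6 = 60

60


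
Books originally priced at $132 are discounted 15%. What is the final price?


Calculate the discount amount:
15% of $132 = $19.80
Subtract from original:
$132 - $19.80 = $112.20

$112.20


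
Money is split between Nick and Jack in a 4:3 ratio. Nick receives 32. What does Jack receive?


Find the multiplier:
32 / 4 = 8
Apply to Jack's share:
3 x 8 = 24

24


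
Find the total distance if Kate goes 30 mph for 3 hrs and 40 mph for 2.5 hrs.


Leg 1 distance:
30 x 3 = 90 miles
Leg 2 distance:
40 x 2.5 = 100 miles
Total distance:
90 + 100 = 190 miles

190 miles


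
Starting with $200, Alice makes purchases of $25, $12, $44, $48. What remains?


Add up expenses:
$25 + $12 + $44 + $48 = $129
Subtract from budget:
$200 - $129 = $71

$71


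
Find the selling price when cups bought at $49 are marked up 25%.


Calculate the markup amount:
25% of $49 = $12.25
Add to cost:
$49 + $12.25 = $61.25

$61.25


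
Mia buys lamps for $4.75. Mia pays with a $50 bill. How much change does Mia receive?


Start with the amount paid:
$50
Subtract the price:
$50 - $4.75 = $45.25

$45.25


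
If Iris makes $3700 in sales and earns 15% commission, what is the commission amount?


Convert rate to decimal:
15% = 0.15
Multiply by sales:
$3700 x 0.15 = $555

$555


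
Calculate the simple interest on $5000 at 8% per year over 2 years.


Use the formula I = P x R x T / 100
P x R x T = 5000 x 8 x 2 = 80000
I = 80000 / 100 = $800

$800


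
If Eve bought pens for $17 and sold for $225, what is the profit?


Selling price = $225
Cost price = $17
Profit = selling price - cost price:
Profit = $225 - $17 = $208

$208


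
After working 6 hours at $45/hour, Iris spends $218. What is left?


Calculate earnings:
6 x $45 = $270
Subtract spending:
$270 - $218 = $52

$52


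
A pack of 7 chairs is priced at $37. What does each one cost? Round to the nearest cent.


Total cost: $37
Number of items: 7
Unit price: $37 / 7 = $5.2857... ≈ $5.29

$5.29


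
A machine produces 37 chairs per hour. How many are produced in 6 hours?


Production rate: 37 chairs per hour
Time: 6 hours
Total: 37 x 6 = 222 chairs

222 chairs


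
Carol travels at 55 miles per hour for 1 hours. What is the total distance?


Use the formula: distance = speed x time
Speed = 55 mph, Time = 1 hours
55 x 1 = 55 miles

55 miles


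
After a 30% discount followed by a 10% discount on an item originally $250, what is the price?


First discount:
30% of $250 = $75
Price after first discount:
$250 - $75 = $175
Second discount:
10% of $175 = $17.50
Final price:
$175 - $17.50 = $157.50

$157.50


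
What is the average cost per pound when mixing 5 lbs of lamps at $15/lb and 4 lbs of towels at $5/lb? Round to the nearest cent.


Cost of lamps:
5 x $15 = $75
Cost of towels:
4 x $5 = $20
Total cost: $75 + $20 = $95
Total weight: 9 lbs
Average: $95 / 9 = $10.5555... ≈ $10.56/lb

$10.56/lb


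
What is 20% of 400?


Convert percentage to decimal:
20% = 0.2
Multiply:
400 x 0.2 = 80

80


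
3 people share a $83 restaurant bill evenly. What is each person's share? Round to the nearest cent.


Total bill: $83
Number of people: 3
Each pays: $83 / 3 = $27.6666... ≈ $27.67

$27.67


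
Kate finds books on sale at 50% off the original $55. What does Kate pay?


Calculate the discount amount:
50% of $55 = $27.50
Subtract from original:
$55 - $27.50 = $27.50

$27.50


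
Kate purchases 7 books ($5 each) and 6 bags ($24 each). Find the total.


Cost of books:
7 x $5 = $35
Cost of bags:
6 x $24 = $144
Add both:
$35 + $144 = $179

$179


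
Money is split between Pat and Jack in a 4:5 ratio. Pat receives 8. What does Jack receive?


Find the multiplier:
8 / 4 = 2
Apply to Jack's share:
5 x 2 = 10

10


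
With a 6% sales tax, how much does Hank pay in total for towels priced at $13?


Calculate the tax:
6% of $13 = $0.78
Add tax to price:
$13 + $0.78 = $13.78

$13.78


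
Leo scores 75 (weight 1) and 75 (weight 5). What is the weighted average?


Weighted sum:
1 x 75 + 5 x 75 = 450
Total weight:
1 + 5 = 6
Weighted average:
450 / 6 = 75

75


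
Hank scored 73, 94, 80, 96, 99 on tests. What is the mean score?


Add the scores:
73 + 94 + 80 + 96 + 99 = 442
Divide by the number of tests:
442 / 5 = 88.4

88.4


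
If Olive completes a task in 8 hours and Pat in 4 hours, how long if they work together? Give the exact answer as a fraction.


Olive's rate: 1/8 of the job per hour
Pat's rate: 1/4 of the job per hour
Combined rate: 1/8 + 1/4 = 3/8 per hour
Time = 1 / (3/8) = 8/3 hours (≈ 2.67 hours)

8/3 hours


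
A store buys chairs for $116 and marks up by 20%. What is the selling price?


Calculate the markup amount:
20% of $116 = $23.20
Add to cost:
$116 + $23.20 = $139.20

$139.20


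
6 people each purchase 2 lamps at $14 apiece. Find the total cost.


Cost per person:
2 x $14 = $28
Group total:
6 x $28 = $168

$168


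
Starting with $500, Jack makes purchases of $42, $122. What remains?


Add up expenses:
$42 + $122 = $164
Subtract from budget:
$500 - $164 = $336

$336


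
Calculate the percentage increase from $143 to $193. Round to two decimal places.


Find the absolute change:
|193 - 143| = 50
Divide by original and multiply by 100:
50 / 143 x 100 = 34.9650...% ≈ 34.97%

34.97%


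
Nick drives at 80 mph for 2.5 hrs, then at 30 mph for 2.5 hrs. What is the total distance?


Leg 1 distance:
80 x 2.5 = 200 miles
Leg 2 distance:
30 x 2.5 = 75 miles
Total distance:
200 + 75 = 275 miles

275 miles


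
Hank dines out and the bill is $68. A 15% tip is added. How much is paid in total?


Calculate the tip:
15% of $68 = $10.20
Add tip to meal cost:
$68 + $10.20 = $78.20

$78.20


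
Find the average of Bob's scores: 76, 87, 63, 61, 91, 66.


Add the scores:
76 + 87 + 63 + 61 + 91 + 66 = 444
Divide by the number of tests:
444 / 6 = 74

74


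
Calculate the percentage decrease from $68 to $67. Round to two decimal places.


Find the absolute change:
|67 - 68| = 1
Divide by original and multiply by 100:
1 / 68 x 100 = 1.4705...% ≈ 1.47%

1.47%


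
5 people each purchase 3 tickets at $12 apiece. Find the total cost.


Cost per person:
3 x $12 = $36
Group total:
5 x $36 = $180

$180


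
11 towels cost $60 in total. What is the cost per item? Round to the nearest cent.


Total cost: $60
Number of items: 11
Unit price: $60 / 11 = $5.4545... ≈ $5.45

$5.45


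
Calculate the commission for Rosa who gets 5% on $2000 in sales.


Convert rate to decimal:
5% = 0.05
Multiply by sales:
$2000 x 0.05 = $100

$100


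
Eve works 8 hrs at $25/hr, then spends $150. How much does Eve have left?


Calculate earnings:
8 x $25 = $200
Subtract spending:
$200 - $150 = $50

$50


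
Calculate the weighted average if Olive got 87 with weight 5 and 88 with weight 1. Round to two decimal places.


Weighted sum:
5 x 87 + 1 x 88 = 523
Total weight:
5 + 1 = 6
Weighted average:
523 / 6 = 87.1666... ≈ 87.17

87.17


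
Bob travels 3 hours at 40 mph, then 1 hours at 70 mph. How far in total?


Leg 1 distance:
40 x 3 = 120 miles
Leg 2 distance:
70 x 1 = 70 miles
Total distance:
120 + 70 = 190 miles

190 miles


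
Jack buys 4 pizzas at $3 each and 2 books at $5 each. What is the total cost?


Cost of pizzas:
4 x $3 = $12
Cost of books:
2 x $5 = $10
Add both:
$12 + $10 = $22

$22


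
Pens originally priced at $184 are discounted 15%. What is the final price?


Calculate the discount amount:
15% of $184 = $27.60
Subtract from original:
$184 - $27.60 = $156.40

$156.40


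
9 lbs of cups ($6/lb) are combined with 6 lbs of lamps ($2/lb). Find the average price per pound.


Cost of cups:
9 x $6 = $54
Cost of lamps:
6 x $2 = $12
Total cost: $54 + $12 = $66
Total weight: 15 lbs
Average: $66 / 15 = $4.40/lb

$4.40/lb


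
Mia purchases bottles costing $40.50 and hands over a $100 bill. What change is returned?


Start with the amount paid:
$100
Subtract the price:
$100 - $40.50 = $59.50

$59.50


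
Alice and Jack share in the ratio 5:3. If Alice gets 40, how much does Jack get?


Find the multiplier:
40 / 5 = 8
Apply to Jack's share:
3 x 8 = 24

24


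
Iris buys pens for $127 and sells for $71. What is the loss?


Selling price = $71
Cost price = $127
Loss = cost price - selling price:
Loss = $127 - $71 = $56

$56


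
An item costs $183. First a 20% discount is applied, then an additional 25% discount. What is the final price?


First discount:
20% of $183 = $36.60
Price after first discount:
$183 - $36.60 = $146.40
Second discount:
25% of $146.40 = $36.60
Final price:
$146.40 - $36.60 = $109.80

$109.80


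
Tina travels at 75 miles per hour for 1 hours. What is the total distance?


Use the formula: distance = speed x time
Speed = 75 mph, Time = 1 hours
75 x 1 = 75 miles

75 miles


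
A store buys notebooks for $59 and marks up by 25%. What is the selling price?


Calculate the markup amount:
25% of $59 = $14.75
Add to cost:
$59 + $14.75 = $73.75

$73.75


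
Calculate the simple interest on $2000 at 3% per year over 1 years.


Use the formula I = P x R x T / 100
P x R x T = 2000 x 3 x 1 = 6000
I = 6000 / 100 = $60

$60


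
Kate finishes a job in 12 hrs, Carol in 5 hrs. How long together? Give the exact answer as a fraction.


Kate's rate: 1/12 of the job per hour
Carol's rate: 1/5 of the job per hour
Combined rate: 1/12 + 1/5 = 17/60 per hour
Time = 1 / (17/60) = 60/17 hours (≈ 3.53 hours)

60/17 hours


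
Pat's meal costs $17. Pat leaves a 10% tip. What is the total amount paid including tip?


Calculate the tip:
10% of $17 = $1.70
Add tip to meal cost:
$17 + $1.70 = $18.70

$18.70


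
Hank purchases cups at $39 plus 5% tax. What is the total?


Calculate the tax:
5% of $39 = $1.95
Add tax to price:
$39 + $1.95 = $40.95

$40.95


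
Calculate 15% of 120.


Convert percentage to decimal:
15% = 0.15
Multiply:
120 x 0.15 = 18

18


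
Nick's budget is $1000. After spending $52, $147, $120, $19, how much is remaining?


Add up expenses:
$52 + $147 + $120 + $19 = $338
Subtract from budget:
$1000 - $338 = $662

$662


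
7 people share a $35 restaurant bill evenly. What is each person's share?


Total bill: $35
Number of people: 7
Each pays: $35 / 7 = $5

$5


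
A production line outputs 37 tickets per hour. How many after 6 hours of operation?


Production rate: 37 tickets per hour
Time: 6 hours
Total: 37 x 6 = 222 tickets

222 tickets


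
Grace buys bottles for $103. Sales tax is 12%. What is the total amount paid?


Calculate the tax:
12% of $103 = $12.36
Add tax to price:
$103 + $12.36 = $115.36

$115.36


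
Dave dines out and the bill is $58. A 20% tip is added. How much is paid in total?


Calculate the tip:
20% of $58 = $11.60
Add tip to meal cost:
$58 + $11.60 = $69.60

$69.60


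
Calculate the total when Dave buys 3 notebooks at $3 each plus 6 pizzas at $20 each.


Cost of notebooks:
3 x $3 = $9
Cost of pizzas:
6 x $20 = $120
Add both:
$9 + $120 = $129

$129


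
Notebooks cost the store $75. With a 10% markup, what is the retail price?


Calculate the markup amount:
10% of $75 = $7.50
Add to cost:
$75 + $7.50 = $82.50

$82.50


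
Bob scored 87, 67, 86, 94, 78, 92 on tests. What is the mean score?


Add the scores:
87 + 67 + 86 + 94 + 78 + 92 = 504
Divide by the number of tests:
504 / 6 = 84

84


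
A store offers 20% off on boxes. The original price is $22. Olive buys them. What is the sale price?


Calculate the discount amount:
20% of $22 = $4.40
Subtract from original:
$22 - $4.40 = $17.60

$17.60


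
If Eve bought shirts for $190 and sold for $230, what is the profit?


Selling price = $230
Cost price = $190
Profit = selling price - cost price:
Profit = $230 - $190 = $40

$40


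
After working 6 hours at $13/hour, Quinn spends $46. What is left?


Calculate earnings:
6 x $13 = $78
Subtract spending:
$78 - $46 = $32

$32


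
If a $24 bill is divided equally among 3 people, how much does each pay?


Total bill: $24
Number of people: 3
Each pays: $24 / 3 = $8

$8


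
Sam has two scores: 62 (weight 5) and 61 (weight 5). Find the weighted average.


Weighted sum:
5 x 62 + 5 x 61 = 615
Total weight:
5 + 5 = 10
Weighted average:
615 / 10 = 61.5

61.5


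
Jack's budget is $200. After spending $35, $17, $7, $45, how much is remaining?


Add up expenses:
$35 + $17 + $7 + $45 = $104
Subtract from budget:
$200 - $104 = $96

$96


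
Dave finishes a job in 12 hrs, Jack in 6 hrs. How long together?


Dave's rate: 1/12 of the job per hour
Jack's rate: 1/6 of the job per hour
Combined rate: 1/12 + 1/6 = 1/4 per hour
Time = 1 / (1/4) = 4 hours

4 hours


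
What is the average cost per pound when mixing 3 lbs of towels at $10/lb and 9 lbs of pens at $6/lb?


Cost of towels:
3 x $10 = $30
Cost of pens:
9 x $6 = $54
Total cost: $30 + $54 = $84
Total weight: 12 lbs
Average: $84 / 12 = $7/lb

$7/lb


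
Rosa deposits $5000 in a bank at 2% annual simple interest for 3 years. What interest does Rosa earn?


Use the formula I = P x R x T / 100
P x R x T = 5000 x 2 x 3 = 30000
I = 30000 / 100 = $300

$300


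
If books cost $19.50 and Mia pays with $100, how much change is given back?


Start with the amount paid:
$100
Subtract the price:
$100 - $19.50 = $80.50

$80.50


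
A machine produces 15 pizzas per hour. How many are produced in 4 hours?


Production rate: 15 pizzas per hour
Time: 4 hours
Total: 15 x 4 = 60 pizzas

60 pizzas


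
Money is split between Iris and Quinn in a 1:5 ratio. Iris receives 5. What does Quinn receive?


Find the multiplier:
5 / 1 = 5
Apply to Quinn's share:
5 x 5 = 25

25


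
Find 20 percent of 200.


Convert percentage to decimal:
20% = 0.2
Multiply:
200 x 0.2 = 40

40


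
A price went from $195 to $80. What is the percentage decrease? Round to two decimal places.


Find the absolute change:
|80 - 195| = 115
Divide by original and multiply by 100:
115 / 195 x 100 = 58.9743...% ≈ 58.97%

58.97%


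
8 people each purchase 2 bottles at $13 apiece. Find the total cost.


Cost per person:
2 x $13 = $26
Group total:
8 x $26 = $208

$208


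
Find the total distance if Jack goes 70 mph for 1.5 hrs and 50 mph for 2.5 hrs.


Leg 1 distance:
70 x 1.5 = 105 miles
Leg 2 distance:
50 x 2.5 = 125 miles
Total distance:
105 + 125 = 230 miles

230 miles


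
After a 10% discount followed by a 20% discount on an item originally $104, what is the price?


First discount:
10% of $104 = $10.40
Price after first discount:
$104 - $10.40 = $93.60
Second discount:
20% of $93.60 = $18.72
Final price:
$93.60 - $18.72 = $74.88

$74.88


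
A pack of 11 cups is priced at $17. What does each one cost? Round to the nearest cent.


Total cost: $17
Number of items: 11
Unit price: $17 / 11 = $1.5454... ≈ $1.55

$1.55


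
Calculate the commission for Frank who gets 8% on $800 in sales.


Convert rate to decimal:
8% = 0.08
Multiply by sales:
$800 x 0.08 = $64

$64


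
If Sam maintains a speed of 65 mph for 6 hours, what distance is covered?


Use the formula: distance = speed x time
Speed = 65 mph, Time = 6 hours
65 x 6 = 390 miles

390 miles


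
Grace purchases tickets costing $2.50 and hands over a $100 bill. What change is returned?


Start with the amount paid:
$100
Subtract the price:
$100 - $2.50 = $97.50

$97.50


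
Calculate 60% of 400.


Convert percentage to decimal:
60% = 0.6
Multiply:
400 x 0.6 = 240

240


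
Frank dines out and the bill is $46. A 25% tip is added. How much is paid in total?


Calculate the tip:
25% of $46 = $11.50
Add tip to meal cost:
$46 + $11.50 = $57.50

$57.50


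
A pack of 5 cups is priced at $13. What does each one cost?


Total cost: $13
Number of items: 5
Unit price: $13 / 5 = $2.60

$2.60


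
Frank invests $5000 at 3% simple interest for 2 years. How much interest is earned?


Use the formula I = P x R x T / 100
P x R x T = 5000 x 3 x 2 = 30000
I = 30000 / 100 = $300

$300


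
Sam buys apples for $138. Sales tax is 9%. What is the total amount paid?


Calculate the tax:
9% of $138 = $12.42
Add tax to price:
$138 + $12.42 = $150.42

$150.42


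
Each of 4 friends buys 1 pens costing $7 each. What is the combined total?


Cost per person:
1 x $7 = $7
Group total:
4 x $7 = $28

$28


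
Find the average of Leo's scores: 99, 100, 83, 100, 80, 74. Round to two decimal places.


Add the scores:
99 + 100 + 83 + 100 + 80 + 74 = 536
Divide by the number of tests:
536 / 6 = 89.3333... ≈ 89.33

89.33


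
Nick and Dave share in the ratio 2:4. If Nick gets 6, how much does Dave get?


Find the multiplier:
6 / 2 = 3
Apply to Dave's share:
4 x 3 = 12

12


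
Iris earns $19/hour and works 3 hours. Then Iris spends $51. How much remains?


Calculate earnings:
3 x $19 = $57
Subtract spending:
$57 - $51 = $6

$6


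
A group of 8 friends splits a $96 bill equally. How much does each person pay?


Total bill: $96
Number of people: 8
Each pays: $96 / 8 = $12

$12


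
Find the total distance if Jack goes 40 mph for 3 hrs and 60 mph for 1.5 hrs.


Leg 1 distance:
40 x 3 = 120 miles
Leg 2 distance:
60 x 1.5 = 90 miles
Total distance:
120 + 90 = 210 miles

210 miles


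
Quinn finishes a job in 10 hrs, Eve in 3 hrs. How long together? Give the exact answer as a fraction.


Quinn's rate: 1/10 of the job per hour
Eve's rate: 1/3 of the job per hour
Combined rate: 1/10 + 1/3 = 13/30 per hour
Time = 1 / (13/30) = 30/13 hours (≈ 2.31 hours)

30/13 hours


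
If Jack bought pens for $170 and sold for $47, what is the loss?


Selling price = $47
Cost price = $170
Loss = cost price - selling price:
Loss = $170 - $47 = $123

$123


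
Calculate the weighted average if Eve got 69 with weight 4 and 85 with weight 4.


Weighted sum:
4 x 69 + 4 x 85 = 616
Total weight:
4 + 4 = 8
Weighted average:
616 / 8 = 77

77


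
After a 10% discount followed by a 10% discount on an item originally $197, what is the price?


First discount:
10% of $197 = $19.70
Price after first discount:
$197 - $19.70 = $177.30
Second discount:
10% of $177.30 = $17.73
Final price:
$177.30 - $17.73 = $159.57

$159.57


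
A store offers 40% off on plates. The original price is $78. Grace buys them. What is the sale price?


Calculate the discount amount:
40% of $78 = $31.20
Subtract from original:
$78 - $31.20 = $46.80

$46.80


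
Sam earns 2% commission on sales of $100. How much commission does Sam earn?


Convert rate to decimal:
2% = 0.02
Multiply by sales:
$100 x 0.02 = $2

$2


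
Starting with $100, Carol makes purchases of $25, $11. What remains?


Add up expenses:
$25 + $11 = $36
Subtract from budget:
$100 - $36 = $64

$64


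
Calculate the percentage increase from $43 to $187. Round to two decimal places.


Find the absolute change:
|187 - 43| = 144
Divide by original and multiply by 100:
144 / 43 x 100 = 334.8837...% ≈ 334.88%

334.88%


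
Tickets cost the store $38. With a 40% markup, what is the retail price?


Calculate the markup amount:
40% of $38 = $15.20
Add to cost:
$38 + $15.20 = $53.20

$53.20


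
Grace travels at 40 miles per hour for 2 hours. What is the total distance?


Use the formula: distance = speed x time
Speed = 40 mph, Time = 2 hours
40 x 2 = 80 miles

80 miles


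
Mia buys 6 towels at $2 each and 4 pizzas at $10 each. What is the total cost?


Cost of towels:
6 x $2 = $12
Cost of pizzas:
4 x $10 = $40
Add both:
$12 + $40 = $52

$52


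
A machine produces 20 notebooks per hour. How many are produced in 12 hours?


Production rate: 20 notebooks per hour
Time: 12 hours
Total: 20 x 12 = 240 notebooks

240 notebooks


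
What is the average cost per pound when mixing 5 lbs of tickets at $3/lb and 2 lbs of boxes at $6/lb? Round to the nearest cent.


Cost of tickets:
5 x $3 = $15
Cost of boxes:
2 x $6 = $12
Total cost: $15 + $12 = $27
Total weight: 7 lbs
Average: $27 / 7 = $3.8571... ≈ $3.86/lb

$3.86/lb


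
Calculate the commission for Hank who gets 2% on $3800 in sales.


Convert rate to decimal:
2% = 0.02
Multiply by sales:
$3800 x 0.02 = $76

$76


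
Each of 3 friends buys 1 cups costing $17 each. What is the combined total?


Cost per person:
1 x $17 = $17
Group total:
3 x $17 = $51

$51


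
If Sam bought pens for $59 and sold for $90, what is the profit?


Selling price = $90
Cost price = $59
Profit = selling price - cost price:
Profit = $90 - $59 = $31

$31


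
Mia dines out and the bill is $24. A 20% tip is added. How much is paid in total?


Calculate the tip:
20% of $24 = $4.80
Add tip to meal cost:
$24 + $4.80 = $28.80

$28.80


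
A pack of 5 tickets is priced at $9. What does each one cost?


Total cost: $9
Number of items: 5
Unit price: $9 / 5 = $1.80

$1.80


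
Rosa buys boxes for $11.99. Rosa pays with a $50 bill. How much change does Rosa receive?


Start with the amount paid:
$50
Subtract the price:
$50 - $11.99 = $38.01

$38.01


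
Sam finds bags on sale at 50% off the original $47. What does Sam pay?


Calculate the discount amount:
50% of $47 = $23.50
Subtract from original:
$47 - $23.50 = $23.50

$23.50


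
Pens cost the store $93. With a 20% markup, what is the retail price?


Calculate the markup amount:
20% of $93 = $18.60
Add to cost:
$93 + $18.60 = $111.60

$111.60


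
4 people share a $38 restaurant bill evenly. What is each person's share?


Total bill: $38
Number of people: 4
Each pays: $38 / 4 = $9.50

$9.50


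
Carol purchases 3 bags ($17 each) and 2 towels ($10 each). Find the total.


Cost of bags:
3 x $17 = $51
Cost of towels:
2 x $10 = $20
Add both:
$51 + $20 = $71

$71


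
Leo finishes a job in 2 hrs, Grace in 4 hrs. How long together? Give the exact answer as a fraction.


Leo's rate: 1/2 of the job per hour
Grace's rate: 1/4 of the job per hour
Combined rate: 1/2 + 1/4 = 3/4 per hour
Time = 1 / (3/4) = 4/3 hours (≈ 1.33 hours)

4/3 hours


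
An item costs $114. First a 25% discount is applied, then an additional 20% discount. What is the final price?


First discount:
25% of $114 = $28.50
Price after first discount:
$114 - $28.50 = $85.50
Second discount:
20% of $85.50 = $17.10
Final price:
$85.50 - $17.10 = $68.40

$68.40


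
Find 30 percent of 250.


Convert percentage to decimal:
30% = 0.3
Multiply:
250 x 0.3 = 75

75


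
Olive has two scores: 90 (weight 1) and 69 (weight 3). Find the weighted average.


Weighted sum:
1 x 90 + 3 x 69 = 297
Total weight:
1 + 3 = 4
Weighted average:
297 / 4 = 74.25

74.25


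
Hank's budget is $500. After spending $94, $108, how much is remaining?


Add up expenses:
$94 + $108 = $202
Subtract from budget:
$500 - $202 = $298

$298


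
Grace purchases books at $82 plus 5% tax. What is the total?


Calculate the tax:
5% of $82 = $4.10
Add tax to price:
$82 + $4.10 = $86.10

$86.10


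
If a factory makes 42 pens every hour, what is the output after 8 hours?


Production rate: 42 pens per hour
Time: 8 hours
Total: 42 x 8 = 336 pens

336 pens


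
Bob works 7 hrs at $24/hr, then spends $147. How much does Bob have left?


Calculate earnings:
7 x $24 = $168
Subtract spending:
$168 - $147 = $21

$21


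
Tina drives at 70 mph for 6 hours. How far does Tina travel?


Use the formula: distance = speed x time
Speed = 70 mph, Time = 6 hours
70 x 6 = 420 miles

420 miles


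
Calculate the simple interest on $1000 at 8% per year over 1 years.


Use the formula I = P x R x T / 100
P x R x T = 1000 x 8 x 1 = 8000
I = 8000 / 100 = $80

$80


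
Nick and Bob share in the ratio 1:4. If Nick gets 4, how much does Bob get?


Find the multiplier:
4 / 1 = 4
Apply to Bob's share:
4 x 4 = 16

16


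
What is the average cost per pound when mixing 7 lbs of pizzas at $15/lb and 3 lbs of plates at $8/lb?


Cost of pizzas:
7 x $15 = $105
Cost of plates:
3 x $8 = $24
Total cost: $105 + $24 = $129
Total weight: 10 lbs
Average: $129 / 10 = $12.90/lb

$12.90/lb


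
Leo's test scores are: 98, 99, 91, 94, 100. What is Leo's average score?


Add the scores:
98 + 99 + 91 + 94 + 100 = 482
Divide by the number of tests:
482 / 5 = 96.4

96.4


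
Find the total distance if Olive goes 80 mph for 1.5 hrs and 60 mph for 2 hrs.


Leg 1 distance:
80 x 1.5 = 120 miles
Leg 2 distance:
60 x 2 = 120 miles
Total distance:
120 + 120 = 240 miles

240 miles


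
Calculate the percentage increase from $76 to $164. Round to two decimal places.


Find the absolute change:
|164 - 76| = 88
Divide by original and multiply by 100:
88 / 76 x 100 = 115.7894...% ≈ 115.79%

115.79%
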